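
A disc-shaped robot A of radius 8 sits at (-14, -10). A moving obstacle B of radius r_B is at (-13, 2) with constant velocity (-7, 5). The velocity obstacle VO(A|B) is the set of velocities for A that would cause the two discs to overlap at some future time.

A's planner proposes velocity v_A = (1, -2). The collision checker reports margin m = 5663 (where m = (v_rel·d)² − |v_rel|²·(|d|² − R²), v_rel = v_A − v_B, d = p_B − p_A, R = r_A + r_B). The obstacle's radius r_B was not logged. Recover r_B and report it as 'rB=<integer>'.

m = 5663
d = (1, 12);  v_rel = (8, -7),  |v_rel|² = 113
v_rel×d = (8)·(12) − (-7)·(1) = 103
since m = R²·113 − 103²:  R² = (10609 + 5663) / 113 = 144
R = √144 = 12  ⇒  r_B = 12 − 8 = 4

rB=4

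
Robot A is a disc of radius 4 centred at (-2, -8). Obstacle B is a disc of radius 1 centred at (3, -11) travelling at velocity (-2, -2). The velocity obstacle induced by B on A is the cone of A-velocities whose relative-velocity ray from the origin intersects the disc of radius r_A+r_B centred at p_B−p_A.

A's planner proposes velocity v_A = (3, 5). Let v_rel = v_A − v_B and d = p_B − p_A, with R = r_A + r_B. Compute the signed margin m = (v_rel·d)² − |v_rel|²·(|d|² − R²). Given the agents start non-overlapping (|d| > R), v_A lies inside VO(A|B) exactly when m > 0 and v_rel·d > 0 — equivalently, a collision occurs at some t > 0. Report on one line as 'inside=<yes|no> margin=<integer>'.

d = (5, -3),  |d|² = 34;  R = 4+1 = 5,  c = 34−5² = 9
v_rel = (5, 7),  |v_rel|² = 74;  v_rel·d = (5)·(5) + (7)·(-3) = 4
74·t² − 8·t + 9 = 0  ⇒  m = 4² − 74·9 = -650
m = -650 < 0,  v_rel·d = 4 > 0  ⇒  outside

inside=no margin=-650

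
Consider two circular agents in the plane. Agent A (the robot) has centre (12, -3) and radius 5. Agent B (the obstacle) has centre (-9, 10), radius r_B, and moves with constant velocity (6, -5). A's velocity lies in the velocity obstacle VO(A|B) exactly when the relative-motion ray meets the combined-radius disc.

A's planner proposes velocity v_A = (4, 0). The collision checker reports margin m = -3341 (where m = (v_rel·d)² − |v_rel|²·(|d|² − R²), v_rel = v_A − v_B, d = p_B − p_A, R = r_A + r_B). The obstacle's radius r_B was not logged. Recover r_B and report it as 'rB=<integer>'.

m = -3341
d = (-21, 13);  v_rel = (-2, 5),  |v_rel|² = 29
v_rel×d = (-2)·(13) − (5)·(-21) = 79
since m = R²·29 − 79²:  R² = (6241 + -3341) / 29 = 100
R = √100 = 10  ⇒  r_B = 10 − 5 = 5

rB=5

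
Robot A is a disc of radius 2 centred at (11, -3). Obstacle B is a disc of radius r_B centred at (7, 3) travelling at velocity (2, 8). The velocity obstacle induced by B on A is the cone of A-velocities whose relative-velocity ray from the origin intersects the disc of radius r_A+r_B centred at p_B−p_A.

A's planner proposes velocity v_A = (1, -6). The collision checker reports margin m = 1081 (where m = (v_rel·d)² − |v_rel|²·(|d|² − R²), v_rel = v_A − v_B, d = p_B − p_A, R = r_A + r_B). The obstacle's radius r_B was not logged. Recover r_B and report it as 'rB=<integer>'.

m = 1081
d = (-4, 6);  v_rel = (-1, -14),  |v_rel|² = 197
v_rel×d = (-1)·(6) − (-14)·(-4) = -62
since m = R²·197 − (-62)²:  R² = (3844 + 1081) / 197 = 25
R = √25 = 5  ⇒  r_B = 5 − 2 = 3

rB=3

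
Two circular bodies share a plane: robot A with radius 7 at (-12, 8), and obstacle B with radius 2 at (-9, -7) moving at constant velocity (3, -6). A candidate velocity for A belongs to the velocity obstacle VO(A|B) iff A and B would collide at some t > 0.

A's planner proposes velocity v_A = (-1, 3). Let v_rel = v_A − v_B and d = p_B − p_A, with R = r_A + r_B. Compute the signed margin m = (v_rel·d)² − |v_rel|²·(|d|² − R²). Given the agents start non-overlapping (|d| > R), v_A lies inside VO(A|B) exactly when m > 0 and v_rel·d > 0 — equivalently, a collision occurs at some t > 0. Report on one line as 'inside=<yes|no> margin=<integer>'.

d = (3, -15),  |d|² = 234;  R = 7+2 = 9,  c = 234−9² = 153
v_rel = (-4, 9),  |v_rel|² = 97;  v_rel·d = (-4)·(3) + (9)·(-15) = -147
97·t² + 294·t + 153 = 0  ⇒  m = (-147)² − 97·153 = 6768
m = 6768 > 0,  v_rel·d = -147 < 0  ⇒  outside

inside=no margin=6768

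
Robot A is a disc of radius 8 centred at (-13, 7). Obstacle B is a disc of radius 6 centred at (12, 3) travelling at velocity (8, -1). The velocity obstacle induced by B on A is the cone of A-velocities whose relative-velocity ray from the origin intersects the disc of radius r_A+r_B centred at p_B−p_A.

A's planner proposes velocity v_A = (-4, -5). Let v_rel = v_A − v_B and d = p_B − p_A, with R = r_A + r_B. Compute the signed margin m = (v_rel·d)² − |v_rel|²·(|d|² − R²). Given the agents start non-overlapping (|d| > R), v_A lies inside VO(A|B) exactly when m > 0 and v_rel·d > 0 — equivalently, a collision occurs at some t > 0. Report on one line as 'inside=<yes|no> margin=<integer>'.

d = (25, -4),  |d|² = 641;  R = 8+6 = 14,  c = 641−14² = 445
v_rel = (-12, -4),  |v_rel|² = 160;  v_rel·d = (-12)·(25) + (-4)·(-4) = -284
160·t² + 568·t + 445 = 0  ⇒  m = (-284)² − 160·445 = 9456
m = 9456 > 0,  v_rel·d = -284 < 0  ⇒  outside

inside=no margin=9456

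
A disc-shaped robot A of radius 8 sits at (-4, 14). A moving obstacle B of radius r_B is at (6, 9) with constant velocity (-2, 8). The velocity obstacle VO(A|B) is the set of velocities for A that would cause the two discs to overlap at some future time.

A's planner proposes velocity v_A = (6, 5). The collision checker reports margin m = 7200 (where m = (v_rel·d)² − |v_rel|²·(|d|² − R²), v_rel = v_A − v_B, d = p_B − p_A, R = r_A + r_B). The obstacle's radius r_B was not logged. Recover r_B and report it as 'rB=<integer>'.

m = 7200
d = (10, -5);  v_rel = (8, -3),  |v_rel|² = 73
v_rel×d = (8)·(-5) − (-3)·(10) = -10
since m = R²·73 − (-10)²:  R² = (100 + 7200) / 73 = 100
R = √100 = 10  ⇒  r_B = 10 − 8 = 2

rB=2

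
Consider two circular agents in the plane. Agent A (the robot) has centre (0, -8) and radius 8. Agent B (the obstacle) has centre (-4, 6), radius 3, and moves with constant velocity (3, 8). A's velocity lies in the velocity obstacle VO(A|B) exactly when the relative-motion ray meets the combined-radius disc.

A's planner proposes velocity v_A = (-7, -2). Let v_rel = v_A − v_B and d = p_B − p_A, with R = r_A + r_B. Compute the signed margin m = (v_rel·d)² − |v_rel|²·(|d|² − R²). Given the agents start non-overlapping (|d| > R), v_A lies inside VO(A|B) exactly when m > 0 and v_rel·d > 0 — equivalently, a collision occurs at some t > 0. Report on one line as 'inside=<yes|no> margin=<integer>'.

d = (-4, 14),  |d|² = 212;  R = 8+3 = 11,  c = 212−11² = 91
v_rel = (-10, -10),  |v_rel|² = 200;  v_rel·d = (-10)·(-4) + (-10)·(14) = -100
200·t² + 200·t + 91 = 0  ⇒  m = (-100)² − 200·91 = -8200
m = -8200 < 0,  v_rel·d = -100 < 0  ⇒  outside

inside=no margin=-8200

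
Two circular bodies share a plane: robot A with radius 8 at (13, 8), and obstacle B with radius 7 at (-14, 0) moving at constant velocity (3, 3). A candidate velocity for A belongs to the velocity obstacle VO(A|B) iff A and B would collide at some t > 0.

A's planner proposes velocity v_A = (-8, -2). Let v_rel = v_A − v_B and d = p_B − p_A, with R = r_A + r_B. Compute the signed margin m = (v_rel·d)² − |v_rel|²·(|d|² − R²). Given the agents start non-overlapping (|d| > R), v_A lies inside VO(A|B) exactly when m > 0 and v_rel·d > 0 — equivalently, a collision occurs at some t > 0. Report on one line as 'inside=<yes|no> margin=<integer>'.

d = (-27, -8),  |d|² = 793;  R = 8+7 = 15,  c = 793−15² = 568
v_rel = (-11, -5),  |v_rel|² = 146;  v_rel·d = (-11)·(-27) + (-5)·(-8) = 337
146·t² − 674·t + 568 = 0  ⇒  m = 337² − 146·568 = 30641
m = 30641 > 0,  v_rel·d = 337 > 0  ⇒  inside

inside=yes margin=30641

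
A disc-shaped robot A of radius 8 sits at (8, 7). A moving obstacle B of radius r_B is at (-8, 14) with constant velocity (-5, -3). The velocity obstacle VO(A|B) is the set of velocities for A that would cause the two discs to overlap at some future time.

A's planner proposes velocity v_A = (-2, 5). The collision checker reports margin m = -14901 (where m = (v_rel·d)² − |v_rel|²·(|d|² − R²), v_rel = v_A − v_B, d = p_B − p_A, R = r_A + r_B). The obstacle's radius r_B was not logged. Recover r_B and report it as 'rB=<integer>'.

m = -14901
d = (-16, 7);  v_rel = (3, 8),  |v_rel|² = 73
v_rel×d = (3)·(7) − (8)·(-16) = 149
since m = R²·73 − 149²:  R² = (22201 + -14901) / 73 = 100
R = √100 = 10  ⇒  r_B = 10 − 8 = 2

rB=2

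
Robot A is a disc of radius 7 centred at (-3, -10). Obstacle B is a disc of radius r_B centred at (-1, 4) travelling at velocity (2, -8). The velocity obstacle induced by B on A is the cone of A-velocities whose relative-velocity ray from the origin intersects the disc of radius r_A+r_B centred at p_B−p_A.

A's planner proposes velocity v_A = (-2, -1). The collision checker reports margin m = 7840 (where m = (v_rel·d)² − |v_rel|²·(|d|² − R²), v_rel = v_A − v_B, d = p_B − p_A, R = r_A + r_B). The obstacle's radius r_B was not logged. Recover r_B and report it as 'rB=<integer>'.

m = 7840
d = (2, 14);  v_rel = (-4, 7),  |v_rel|² = 65
v_rel×d = (-4)·(14) − (7)·(2) = -70
since m = R²·65 − (-70)²:  R² = (4900 + 7840) / 65 = 196
R = √196 = 14  ⇒  r_B = 14 − 7 = 7

rB=7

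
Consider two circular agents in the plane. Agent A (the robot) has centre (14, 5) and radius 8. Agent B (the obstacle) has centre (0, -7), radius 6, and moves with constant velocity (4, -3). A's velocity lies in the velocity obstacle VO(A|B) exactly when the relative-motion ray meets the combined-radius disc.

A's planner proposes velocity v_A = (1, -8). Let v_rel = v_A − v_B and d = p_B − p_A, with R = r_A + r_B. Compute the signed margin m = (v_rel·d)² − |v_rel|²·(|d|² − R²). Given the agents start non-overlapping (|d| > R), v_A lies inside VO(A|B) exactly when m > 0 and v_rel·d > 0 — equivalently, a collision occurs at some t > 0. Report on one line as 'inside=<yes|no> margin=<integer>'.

d = (-14, -12),  |d|² = 340;  R = 8+6 = 14,  c = 340−14² = 144
v_rel = (-3, -5),  |v_rel|² = 34;  v_rel·d = (-3)·(-14) + (-5)·(-12) = 102
34·t² − 204·t + 144 = 0  ⇒  m = 102² − 34·144 = 5508
m = 5508 > 0,  v_rel·d = 102 > 0  ⇒  inside

inside=yes margin=5508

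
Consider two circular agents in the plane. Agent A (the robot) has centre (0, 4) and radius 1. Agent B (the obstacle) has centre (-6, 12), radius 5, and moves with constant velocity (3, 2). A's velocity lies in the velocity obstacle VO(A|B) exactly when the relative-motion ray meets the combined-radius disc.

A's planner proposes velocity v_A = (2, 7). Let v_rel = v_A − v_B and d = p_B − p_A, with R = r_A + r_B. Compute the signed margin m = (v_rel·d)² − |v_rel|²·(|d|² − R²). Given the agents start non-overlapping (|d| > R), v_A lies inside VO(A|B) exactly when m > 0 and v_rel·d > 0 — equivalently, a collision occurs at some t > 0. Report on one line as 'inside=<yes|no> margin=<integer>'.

d = (-6, 8),  |d|² = 100;  R = 1+5 = 6,  c = 100−6² = 64
v_rel = (-1, 5),  |v_rel|² = 26;  v_rel·d = (-1)·(-6) + (5)·(8) = 46
26·t² − 92·t + 64 = 0  ⇒  m = 46² − 26·64 = 452
m = 452 > 0,  v_rel·d = 46 > 0  ⇒  inside

inside=yes margin=452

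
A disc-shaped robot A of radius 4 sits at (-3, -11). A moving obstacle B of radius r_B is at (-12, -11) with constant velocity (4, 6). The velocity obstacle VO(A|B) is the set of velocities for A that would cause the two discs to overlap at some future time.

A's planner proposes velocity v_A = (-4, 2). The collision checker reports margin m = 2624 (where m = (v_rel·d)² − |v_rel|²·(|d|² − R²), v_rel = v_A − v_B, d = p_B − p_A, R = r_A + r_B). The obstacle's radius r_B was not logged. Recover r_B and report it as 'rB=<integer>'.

m = 2624
d = (-9, 0);  v_rel = (-8, -4),  |v_rel|² = 80
v_rel×d = (-8)·(0) − (-4)·(-9) = -36
since m = R²·80 − (-36)²:  R² = (1296 + 2624) / 80 = 49
R = √49 = 7  ⇒  r_B = 7 − 4 = 3

rB=3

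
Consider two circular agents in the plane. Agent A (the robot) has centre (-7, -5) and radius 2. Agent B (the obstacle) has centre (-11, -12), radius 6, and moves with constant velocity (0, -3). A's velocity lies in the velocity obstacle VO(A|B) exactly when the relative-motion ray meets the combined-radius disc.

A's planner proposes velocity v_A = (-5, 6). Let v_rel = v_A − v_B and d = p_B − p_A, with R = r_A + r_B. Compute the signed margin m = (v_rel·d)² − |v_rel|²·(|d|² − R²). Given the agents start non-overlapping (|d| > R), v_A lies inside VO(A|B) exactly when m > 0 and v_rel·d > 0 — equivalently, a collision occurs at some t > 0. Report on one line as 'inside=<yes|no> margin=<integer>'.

d = (-4, -7),  |d|² = 65;  R = 2+6 = 8,  c = 65−8² = 1
v_rel = (-5, 9),  |v_rel|² = 106;  v_rel·d = (-5)·(-4) + (9)·(-7) = -43
106·t² + 86·t + 1 = 0  ⇒  m = (-43)² − 106·1 = 1743
m = 1743 > 0,  v_rel·d = -43 < 0  ⇒  outside

inside=no margin=1743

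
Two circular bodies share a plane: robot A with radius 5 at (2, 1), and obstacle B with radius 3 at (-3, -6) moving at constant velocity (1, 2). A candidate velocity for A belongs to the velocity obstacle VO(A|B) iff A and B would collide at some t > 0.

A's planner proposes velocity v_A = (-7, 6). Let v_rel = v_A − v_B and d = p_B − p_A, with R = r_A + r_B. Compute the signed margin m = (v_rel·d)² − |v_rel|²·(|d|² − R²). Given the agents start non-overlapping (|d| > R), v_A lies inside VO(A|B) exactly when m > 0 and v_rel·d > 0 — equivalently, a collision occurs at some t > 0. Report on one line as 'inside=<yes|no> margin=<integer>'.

d = (-5, -7),  |d|² = 74;  R = 5+3 = 8,  c = 74−8² = 10
v_rel = (-8, 4),  |v_rel|² = 80;  v_rel·d = (-8)·(-5) + (4)·(-7) = 12
80·t² − 24·t + 10 = 0  ⇒  m = 12² − 80·10 = -656
m = -656 < 0,  v_rel·d = 12 > 0  ⇒  outside

inside=no margin=-656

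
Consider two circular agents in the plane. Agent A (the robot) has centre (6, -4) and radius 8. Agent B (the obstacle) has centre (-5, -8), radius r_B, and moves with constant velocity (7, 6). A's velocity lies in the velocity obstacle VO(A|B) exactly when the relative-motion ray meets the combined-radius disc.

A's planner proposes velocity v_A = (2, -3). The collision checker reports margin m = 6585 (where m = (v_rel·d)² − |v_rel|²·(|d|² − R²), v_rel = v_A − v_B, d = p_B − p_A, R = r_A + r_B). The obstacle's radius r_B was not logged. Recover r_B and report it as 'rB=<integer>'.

m = 6585
d = (-11, -4);  v_rel = (-5, -9),  |v_rel|² = 106
v_rel×d = (-5)·(-4) − (-9)·(-11) = -79
since m = R²·106 − (-79)²:  R² = (6241 + 6585) / 106 = 121
R = √121 = 11  ⇒  r_B = 11 − 8 = 3

rB=3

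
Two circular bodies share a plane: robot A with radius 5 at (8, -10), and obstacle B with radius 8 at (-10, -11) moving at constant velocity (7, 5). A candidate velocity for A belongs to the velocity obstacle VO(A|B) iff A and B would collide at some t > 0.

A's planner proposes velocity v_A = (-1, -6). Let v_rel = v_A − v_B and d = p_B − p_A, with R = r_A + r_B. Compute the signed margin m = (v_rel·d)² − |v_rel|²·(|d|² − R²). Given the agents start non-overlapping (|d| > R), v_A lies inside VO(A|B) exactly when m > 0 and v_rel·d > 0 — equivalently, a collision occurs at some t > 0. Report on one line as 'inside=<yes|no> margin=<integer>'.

d = (-18, -1),  |d|² = 325;  R = 5+8 = 13,  c = 325−13² = 156
v_rel = (-8, -11),  |v_rel|² = 185;  v_rel·d = (-8)·(-18) + (-11)·(-1) = 155
185·t² − 310·t + 156 = 0  ⇒  m = 155² − 185·156 = -4835
m = -4835 < 0,  v_rel·d = 155 > 0  ⇒  outside

inside=no margin=-4835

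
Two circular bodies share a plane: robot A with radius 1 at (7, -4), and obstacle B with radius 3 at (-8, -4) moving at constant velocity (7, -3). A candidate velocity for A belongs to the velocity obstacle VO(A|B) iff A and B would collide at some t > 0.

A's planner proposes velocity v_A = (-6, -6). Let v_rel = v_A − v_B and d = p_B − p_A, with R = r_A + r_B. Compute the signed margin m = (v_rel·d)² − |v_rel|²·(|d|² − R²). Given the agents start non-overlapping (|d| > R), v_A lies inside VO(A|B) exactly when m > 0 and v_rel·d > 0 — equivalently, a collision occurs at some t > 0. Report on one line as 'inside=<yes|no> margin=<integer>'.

d = (-15, 0),  |d|² = 225;  R = 1+3 = 4,  c = 225−4² = 209
v_rel = (-13, -3),  |v_rel|² = 178;  v_rel·d = (-13)·(-15) + (-3)·(0) = 195
178·t² − 390·t + 209 = 0  ⇒  m = 195² − 178·209 = 823
m = 823 > 0,  v_rel·d = 195 > 0  ⇒  inside

inside=yes margin=823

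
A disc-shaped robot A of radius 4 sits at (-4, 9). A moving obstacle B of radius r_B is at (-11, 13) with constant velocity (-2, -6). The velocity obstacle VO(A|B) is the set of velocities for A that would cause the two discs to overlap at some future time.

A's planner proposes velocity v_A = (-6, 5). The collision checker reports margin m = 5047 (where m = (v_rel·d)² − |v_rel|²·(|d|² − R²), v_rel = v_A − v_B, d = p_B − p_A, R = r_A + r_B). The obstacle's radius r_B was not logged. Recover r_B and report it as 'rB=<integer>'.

m = 5047
d = (-7, 4);  v_rel = (-4, 11),  |v_rel|² = 137
v_rel×d = (-4)·(4) − (11)·(-7) = 61
since m = R²·137 − 61²:  R² = (3721 + 5047) / 137 = 64
R = √64 = 8  ⇒  r_B = 8 − 4 = 4

rB=4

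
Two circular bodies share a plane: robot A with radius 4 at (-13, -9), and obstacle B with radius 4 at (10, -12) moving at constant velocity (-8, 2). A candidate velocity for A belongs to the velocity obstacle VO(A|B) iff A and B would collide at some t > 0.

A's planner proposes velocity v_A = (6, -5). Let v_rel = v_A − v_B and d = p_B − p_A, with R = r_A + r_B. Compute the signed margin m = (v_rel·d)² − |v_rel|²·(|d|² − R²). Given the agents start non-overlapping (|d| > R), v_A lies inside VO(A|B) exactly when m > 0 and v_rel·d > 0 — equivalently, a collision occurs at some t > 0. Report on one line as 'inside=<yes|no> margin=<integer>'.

d = (23, -3),  |d|² = 538;  R = 4+4 = 8,  c = 538−8² = 474
v_rel = (14, -7),  |v_rel|² = 245;  v_rel·d = (14)·(23) + (-7)·(-3) = 343
245·t² − 686·t + 474 = 0  ⇒  m = 343² − 245·474 = 1519
m = 1519 > 0,  v_rel·d = 343 > 0  ⇒  inside

inside=yes margin=1519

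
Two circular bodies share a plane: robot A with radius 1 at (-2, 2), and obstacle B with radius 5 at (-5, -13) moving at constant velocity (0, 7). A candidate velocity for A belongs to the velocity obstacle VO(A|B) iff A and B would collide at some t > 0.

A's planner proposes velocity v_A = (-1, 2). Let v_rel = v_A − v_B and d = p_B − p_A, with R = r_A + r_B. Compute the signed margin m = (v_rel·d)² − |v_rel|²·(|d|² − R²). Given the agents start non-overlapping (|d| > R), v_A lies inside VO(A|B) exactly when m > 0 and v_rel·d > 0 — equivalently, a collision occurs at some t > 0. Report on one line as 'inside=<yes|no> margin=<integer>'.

d = (-3, -15),  |d|² = 234;  R = 1+5 = 6,  c = 234−6² = 198
v_rel = (-1, -5),  |v_rel|² = 26;  v_rel·d = (-1)·(-3) + (-5)·(-15) = 78
26·t² − 156·t + 198 = 0  ⇒  m = 78² − 26·198 = 936
m = 936 > 0,  v_rel·d = 78 > 0  ⇒  inside

inside=yes margin=936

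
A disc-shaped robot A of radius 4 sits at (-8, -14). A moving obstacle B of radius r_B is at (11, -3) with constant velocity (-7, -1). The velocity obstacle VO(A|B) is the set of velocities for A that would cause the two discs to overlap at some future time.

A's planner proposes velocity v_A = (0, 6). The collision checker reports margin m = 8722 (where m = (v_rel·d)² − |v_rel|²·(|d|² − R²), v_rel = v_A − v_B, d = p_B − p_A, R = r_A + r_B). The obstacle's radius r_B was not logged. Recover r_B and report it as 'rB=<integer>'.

m = 8722
d = (19, 11);  v_rel = (7, 7),  |v_rel|² = 98
v_rel×d = (7)·(11) − (7)·(19) = -56
since m = R²·98 − (-56)²:  R² = (3136 + 8722) / 98 = 121
R = √121 = 11  ⇒  r_B = 11 − 4 = 7

rB=7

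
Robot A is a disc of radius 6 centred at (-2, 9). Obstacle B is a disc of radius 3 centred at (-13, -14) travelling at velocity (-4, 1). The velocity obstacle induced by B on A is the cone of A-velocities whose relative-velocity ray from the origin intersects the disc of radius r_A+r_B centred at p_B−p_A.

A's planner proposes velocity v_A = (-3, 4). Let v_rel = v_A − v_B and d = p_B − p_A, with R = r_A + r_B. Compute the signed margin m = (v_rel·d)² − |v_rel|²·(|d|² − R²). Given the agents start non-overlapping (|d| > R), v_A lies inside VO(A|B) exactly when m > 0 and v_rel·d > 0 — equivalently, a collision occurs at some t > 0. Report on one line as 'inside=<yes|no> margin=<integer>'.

d = (-11, -23),  |d|² = 650;  R = 6+3 = 9,  c = 650−9² = 569
v_rel = (1, 3),  |v_rel|² = 10;  v_rel·d = (1)·(-11) + (3)·(-23) = -80
10·t² + 160·t + 569 = 0  ⇒  m = (-80)² − 10·569 = 710
m = 710 > 0,  v_rel·d = -80 < 0  ⇒  outside

inside=no margin=710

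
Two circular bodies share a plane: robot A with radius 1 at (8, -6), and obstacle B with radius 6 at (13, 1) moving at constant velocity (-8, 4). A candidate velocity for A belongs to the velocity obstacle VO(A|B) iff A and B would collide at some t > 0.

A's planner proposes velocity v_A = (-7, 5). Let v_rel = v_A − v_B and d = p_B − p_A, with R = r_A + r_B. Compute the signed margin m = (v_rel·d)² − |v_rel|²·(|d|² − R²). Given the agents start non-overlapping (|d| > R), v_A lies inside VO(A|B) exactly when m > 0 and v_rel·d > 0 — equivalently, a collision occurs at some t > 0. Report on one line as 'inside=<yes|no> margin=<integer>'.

d = (5, 7),  |d|² = 74;  R = 1+6 = 7,  c = 74−7² = 25
v_rel = (1, 1),  |v_rel|² = 2;  v_rel·d = (1)·(5) + (1)·(7) = 12
2·t² − 24·t + 25 = 0  ⇒  m = 12² − 2·25 = 94
m = 94 > 0,  v_rel·d = 12 > 0  ⇒  inside

inside=yes margin=94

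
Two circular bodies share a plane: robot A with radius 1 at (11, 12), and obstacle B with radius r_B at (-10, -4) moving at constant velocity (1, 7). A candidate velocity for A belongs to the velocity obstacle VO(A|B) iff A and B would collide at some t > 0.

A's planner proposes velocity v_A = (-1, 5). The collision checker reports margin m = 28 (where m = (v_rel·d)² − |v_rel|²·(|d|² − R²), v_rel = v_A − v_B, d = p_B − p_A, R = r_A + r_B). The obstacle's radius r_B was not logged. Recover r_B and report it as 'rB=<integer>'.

m = 28
d = (-21, -16);  v_rel = (-2, -2),  |v_rel|² = 8
v_rel×d = (-2)·(-16) − (-2)·(-21) = -10
since m = R²·8 − (-10)²:  R² = (100 + 28) / 8 = 16
R = √16 = 4  ⇒  r_B = 4 − 1 = 3

rB=3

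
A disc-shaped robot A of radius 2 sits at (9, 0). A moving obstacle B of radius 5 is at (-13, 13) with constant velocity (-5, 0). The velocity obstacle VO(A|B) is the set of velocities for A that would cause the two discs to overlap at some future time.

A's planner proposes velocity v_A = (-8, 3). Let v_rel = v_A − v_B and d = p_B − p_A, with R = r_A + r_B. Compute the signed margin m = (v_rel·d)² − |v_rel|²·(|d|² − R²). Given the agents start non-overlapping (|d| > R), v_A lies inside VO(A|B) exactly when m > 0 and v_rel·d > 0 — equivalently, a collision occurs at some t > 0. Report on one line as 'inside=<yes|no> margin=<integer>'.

d = (-22, 13),  |d|² = 653;  R = 2+5 = 7,  c = 653−7² = 604
v_rel = (-3, 3),  |v_rel|² = 18;  v_rel·d = (-3)·(-22) + (3)·(13) = 105
18·t² − 210·t + 604 = 0  ⇒  m = 105² − 18·604 = 153
m = 153 > 0,  v_rel·d = 105 > 0  ⇒  inside

inside=yes margin=153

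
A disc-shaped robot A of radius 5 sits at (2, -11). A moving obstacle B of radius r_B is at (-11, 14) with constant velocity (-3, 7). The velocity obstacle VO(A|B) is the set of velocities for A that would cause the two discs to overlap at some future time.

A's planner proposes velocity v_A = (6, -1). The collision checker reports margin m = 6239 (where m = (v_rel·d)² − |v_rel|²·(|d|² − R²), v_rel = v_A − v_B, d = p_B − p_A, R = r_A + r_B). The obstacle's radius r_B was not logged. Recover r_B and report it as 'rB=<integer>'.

m = 6239
d = (-13, 25);  v_rel = (9, -8),  |v_rel|² = 145
v_rel×d = (9)·(25) − (-8)·(-13) = 121
since m = R²·145 − 121²:  R² = (14641 + 6239) / 145 = 144
R = √144 = 12  ⇒  r_B = 12 − 5 = 7

rB=7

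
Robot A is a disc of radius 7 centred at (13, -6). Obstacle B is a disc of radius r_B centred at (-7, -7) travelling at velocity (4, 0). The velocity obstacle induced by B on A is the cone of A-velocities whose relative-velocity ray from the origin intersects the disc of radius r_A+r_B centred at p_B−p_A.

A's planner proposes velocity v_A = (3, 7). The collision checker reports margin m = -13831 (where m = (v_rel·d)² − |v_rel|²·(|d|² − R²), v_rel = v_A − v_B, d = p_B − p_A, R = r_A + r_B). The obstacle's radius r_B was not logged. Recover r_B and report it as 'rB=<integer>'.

m = -13831
d = (-20, -1);  v_rel = (-1, 7),  |v_rel|² = 50
v_rel×d = (-1)·(-1) − (7)·(-20) = 141
since m = R²·50 − 141²:  R² = (19881 + -13831) / 50 = 121
R = √121 = 11  ⇒  r_B = 11 − 7 = 4

rB=4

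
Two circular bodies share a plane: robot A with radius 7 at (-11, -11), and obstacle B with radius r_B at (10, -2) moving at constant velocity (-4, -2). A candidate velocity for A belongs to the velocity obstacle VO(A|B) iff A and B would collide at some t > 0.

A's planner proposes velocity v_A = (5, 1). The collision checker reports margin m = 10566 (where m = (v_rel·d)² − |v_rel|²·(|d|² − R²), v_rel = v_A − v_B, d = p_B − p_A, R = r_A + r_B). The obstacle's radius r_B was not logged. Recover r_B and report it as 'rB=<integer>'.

m = 10566
d = (21, 9);  v_rel = (9, 3),  |v_rel|² = 90
v_rel×d = (9)·(9) − (3)·(21) = 18
since m = R²·90 − 18²:  R² = (324 + 10566) / 90 = 121
R = √121 = 11  ⇒  r_B = 11 − 7 = 4

rB=4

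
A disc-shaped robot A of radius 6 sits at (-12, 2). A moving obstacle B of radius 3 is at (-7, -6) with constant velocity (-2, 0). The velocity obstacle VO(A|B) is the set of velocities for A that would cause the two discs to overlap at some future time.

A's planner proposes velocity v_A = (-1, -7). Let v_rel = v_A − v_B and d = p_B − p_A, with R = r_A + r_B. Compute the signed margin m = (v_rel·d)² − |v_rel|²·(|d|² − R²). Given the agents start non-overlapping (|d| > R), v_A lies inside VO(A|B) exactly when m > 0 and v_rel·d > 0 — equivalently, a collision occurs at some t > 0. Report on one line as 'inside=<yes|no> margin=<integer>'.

d = (5, -8),  |d|² = 89;  R = 6+3 = 9,  c = 89−9² = 8
v_rel = (1, -7),  |v_rel|² = 50;  v_rel·d = (1)·(5) + (-7)·(-8) = 61
50·t² − 122·t + 8 = 0  ⇒  m = 61² − 50·8 = 3321
m = 3321 > 0,  v_rel·d = 61 > 0  ⇒  inside

inside=yes margin=3321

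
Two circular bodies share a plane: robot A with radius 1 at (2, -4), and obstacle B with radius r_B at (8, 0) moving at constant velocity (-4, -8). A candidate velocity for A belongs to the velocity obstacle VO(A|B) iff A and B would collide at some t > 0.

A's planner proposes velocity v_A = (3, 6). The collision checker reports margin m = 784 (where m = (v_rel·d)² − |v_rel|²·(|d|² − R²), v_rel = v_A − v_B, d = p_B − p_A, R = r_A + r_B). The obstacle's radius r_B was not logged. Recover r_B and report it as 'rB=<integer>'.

m = 784
d = (6, 4);  v_rel = (7, 14),  |v_rel|² = 245
v_rel×d = (7)·(4) − (14)·(6) = -56
since m = R²·245 − (-56)²:  R² = (3136 + 784) / 245 = 16
R = √16 = 4  ⇒  r_B = 4 − 1 = 3

rB=3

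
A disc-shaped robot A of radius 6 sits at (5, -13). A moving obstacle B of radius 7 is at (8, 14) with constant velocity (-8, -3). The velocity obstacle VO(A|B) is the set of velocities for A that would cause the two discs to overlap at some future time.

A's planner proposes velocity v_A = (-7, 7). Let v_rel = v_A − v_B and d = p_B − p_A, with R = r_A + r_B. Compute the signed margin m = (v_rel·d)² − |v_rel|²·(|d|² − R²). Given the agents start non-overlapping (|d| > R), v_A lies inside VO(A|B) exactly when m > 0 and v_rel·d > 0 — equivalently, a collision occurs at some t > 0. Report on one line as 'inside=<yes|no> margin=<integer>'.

d = (3, 27),  |d|² = 738;  R = 6+7 = 13,  c = 738−13² = 569
v_rel = (1, 10),  |v_rel|² = 101;  v_rel·d = (1)·(3) + (10)·(27) = 273
101·t² − 546·t + 569 = 0  ⇒  m = 273² − 101·569 = 17060
m = 17060 > 0,  v_rel·d = 273 > 0  ⇒  inside

inside=yes margin=17060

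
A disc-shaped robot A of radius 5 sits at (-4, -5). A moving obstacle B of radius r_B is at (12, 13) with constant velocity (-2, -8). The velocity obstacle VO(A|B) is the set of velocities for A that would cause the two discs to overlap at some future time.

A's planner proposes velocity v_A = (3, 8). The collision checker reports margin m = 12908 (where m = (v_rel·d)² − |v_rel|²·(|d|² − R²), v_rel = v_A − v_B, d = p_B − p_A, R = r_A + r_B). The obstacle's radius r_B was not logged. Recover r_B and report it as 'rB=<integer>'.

m = 12908
d = (16, 18);  v_rel = (5, 16),  |v_rel|² = 281
v_rel×d = (5)·(18) − (16)·(16) = -166
since m = R²·281 − (-166)²:  R² = (27556 + 12908) / 281 = 144
R = √144 = 12  ⇒  r_B = 12 − 5 = 7

rB=7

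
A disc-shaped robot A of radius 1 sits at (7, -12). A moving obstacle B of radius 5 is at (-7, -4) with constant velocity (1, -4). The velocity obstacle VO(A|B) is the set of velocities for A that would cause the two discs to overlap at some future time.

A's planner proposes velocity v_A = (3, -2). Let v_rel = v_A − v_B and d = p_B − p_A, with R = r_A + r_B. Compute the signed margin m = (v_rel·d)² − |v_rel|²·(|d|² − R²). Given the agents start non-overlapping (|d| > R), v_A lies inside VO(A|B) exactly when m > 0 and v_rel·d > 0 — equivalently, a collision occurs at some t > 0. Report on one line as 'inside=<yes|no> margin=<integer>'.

d = (-14, 8),  |d|² = 260;  R = 1+5 = 6,  c = 260−6² = 224
v_rel = (2, 2),  |v_rel|² = 8;  v_rel·d = (2)·(-14) + (2)·(8) = -12
8·t² + 24·t + 224 = 0  ⇒  m = (-12)² − 8·224 = -1648
m = -1648 < 0,  v_rel·d = -12 < 0  ⇒  outside

inside=no margin=-1648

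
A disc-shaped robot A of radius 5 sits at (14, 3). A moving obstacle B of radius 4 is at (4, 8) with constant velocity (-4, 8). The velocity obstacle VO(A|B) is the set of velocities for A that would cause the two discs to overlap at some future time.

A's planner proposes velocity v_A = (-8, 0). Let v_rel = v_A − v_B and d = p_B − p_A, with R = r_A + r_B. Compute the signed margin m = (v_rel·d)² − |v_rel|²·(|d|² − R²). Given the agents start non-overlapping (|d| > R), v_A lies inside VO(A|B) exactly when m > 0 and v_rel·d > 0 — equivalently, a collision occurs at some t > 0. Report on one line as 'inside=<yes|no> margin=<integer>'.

d = (-10, 5),  |d|² = 125;  R = 5+4 = 9,  c = 125−9² = 44
v_rel = (-4, -8),  |v_rel|² = 80;  v_rel·d = (-4)·(-10) + (-8)·(5) = 0
80·t² − 0·t + 44 = 0  ⇒  m = 0² − 80·44 = -3520
m = -3520 < 0,  v_rel·d = 0 = 0  ⇒  outside

inside=no margin=-3520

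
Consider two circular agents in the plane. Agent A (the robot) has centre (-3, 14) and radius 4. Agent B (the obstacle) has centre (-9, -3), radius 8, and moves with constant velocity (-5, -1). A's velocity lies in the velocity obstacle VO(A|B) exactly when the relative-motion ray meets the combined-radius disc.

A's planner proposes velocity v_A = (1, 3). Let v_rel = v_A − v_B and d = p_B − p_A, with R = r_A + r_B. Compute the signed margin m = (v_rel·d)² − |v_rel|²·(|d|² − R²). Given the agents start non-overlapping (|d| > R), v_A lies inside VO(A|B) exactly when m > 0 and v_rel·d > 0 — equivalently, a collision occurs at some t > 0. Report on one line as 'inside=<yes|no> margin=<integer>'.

d = (-6, -17),  |d|² = 325;  R = 4+8 = 12,  c = 325−12² = 181
v_rel = (6, 4),  |v_rel|² = 52;  v_rel·d = (6)·(-6) + (4)·(-17) = -104
52·t² + 208·t + 181 = 0  ⇒  m = (-104)² − 52·181 = 1404
m = 1404 > 0,  v_rel·d = -104 < 0  ⇒  outside

inside=no margin=1404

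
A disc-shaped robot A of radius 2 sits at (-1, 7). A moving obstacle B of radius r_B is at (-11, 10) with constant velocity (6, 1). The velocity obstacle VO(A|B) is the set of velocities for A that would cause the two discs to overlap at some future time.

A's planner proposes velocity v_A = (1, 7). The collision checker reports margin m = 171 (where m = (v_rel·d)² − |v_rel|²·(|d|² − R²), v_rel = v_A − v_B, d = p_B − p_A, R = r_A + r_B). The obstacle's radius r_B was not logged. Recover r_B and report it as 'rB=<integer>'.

m = 171
d = (-10, 3);  v_rel = (-5, 6),  |v_rel|² = 61
v_rel×d = (-5)·(3) − (6)·(-10) = 45
since m = R²·61 − 45²:  R² = (2025 + 171) / 61 = 36
R = √36 = 6  ⇒  r_B = 6 − 2 = 4

rB=4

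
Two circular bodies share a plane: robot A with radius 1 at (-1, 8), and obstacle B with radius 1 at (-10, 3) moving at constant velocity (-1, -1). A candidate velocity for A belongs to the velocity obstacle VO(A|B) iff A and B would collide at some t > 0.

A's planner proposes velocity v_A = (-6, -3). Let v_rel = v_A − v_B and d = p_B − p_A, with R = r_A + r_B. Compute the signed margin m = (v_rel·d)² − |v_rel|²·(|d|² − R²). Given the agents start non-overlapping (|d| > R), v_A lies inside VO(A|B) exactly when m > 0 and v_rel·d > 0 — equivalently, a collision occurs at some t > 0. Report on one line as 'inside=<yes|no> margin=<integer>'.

d = (-9, -5),  |d|² = 106;  R = 1+1 = 2,  c = 106−2² = 102
v_rel = (-5, -2),  |v_rel|² = 29;  v_rel·d = (-5)·(-9) + (-2)·(-5) = 55
29·t² − 110·t + 102 = 0  ⇒  m = 55² − 29·102 = 67
m = 67 > 0,  v_rel·d = 55 > 0  ⇒  inside

inside=yes margin=67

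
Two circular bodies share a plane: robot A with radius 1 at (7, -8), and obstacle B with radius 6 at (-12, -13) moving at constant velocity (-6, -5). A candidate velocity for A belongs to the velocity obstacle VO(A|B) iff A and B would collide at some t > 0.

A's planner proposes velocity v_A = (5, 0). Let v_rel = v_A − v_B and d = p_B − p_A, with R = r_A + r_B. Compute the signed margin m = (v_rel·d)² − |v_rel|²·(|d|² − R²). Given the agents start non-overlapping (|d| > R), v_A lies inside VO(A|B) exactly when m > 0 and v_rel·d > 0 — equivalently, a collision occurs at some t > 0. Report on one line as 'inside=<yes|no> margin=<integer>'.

d = (-19, -5),  |d|² = 386;  R = 1+6 = 7,  c = 386−7² = 337
v_rel = (11, 5),  |v_rel|² = 146;  v_rel·d = (11)·(-19) + (5)·(-5) = -234
146·t² + 468·t + 337 = 0  ⇒  m = (-234)² − 146·337 = 5554
m = 5554 > 0,  v_rel·d = -234 < 0  ⇒  outside

inside=no margin=5554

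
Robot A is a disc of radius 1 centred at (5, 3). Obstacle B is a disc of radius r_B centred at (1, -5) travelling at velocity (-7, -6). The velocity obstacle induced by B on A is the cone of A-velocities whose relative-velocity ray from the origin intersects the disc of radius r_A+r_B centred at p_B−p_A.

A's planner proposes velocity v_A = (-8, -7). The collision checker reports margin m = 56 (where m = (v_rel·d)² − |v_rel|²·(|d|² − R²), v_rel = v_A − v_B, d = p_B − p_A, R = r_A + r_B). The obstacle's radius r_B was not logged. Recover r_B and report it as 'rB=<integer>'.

m = 56
d = (-4, -8);  v_rel = (-1, -1),  |v_rel|² = 2
v_rel×d = (-1)·(-8) − (-1)·(-4) = 4
since m = R²·2 − 4²:  R² = (16 + 56) / 2 = 36
R = √36 = 6  ⇒  r_B = 6 − 1 = 5

rB=5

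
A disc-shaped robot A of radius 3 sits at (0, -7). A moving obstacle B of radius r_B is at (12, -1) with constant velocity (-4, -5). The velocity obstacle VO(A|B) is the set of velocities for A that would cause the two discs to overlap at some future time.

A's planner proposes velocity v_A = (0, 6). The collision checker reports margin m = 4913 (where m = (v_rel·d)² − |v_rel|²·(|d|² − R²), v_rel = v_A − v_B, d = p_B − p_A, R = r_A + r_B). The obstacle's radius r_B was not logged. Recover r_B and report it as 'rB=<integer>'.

m = 4913
d = (12, 6);  v_rel = (4, 11),  |v_rel|² = 137
v_rel×d = (4)·(6) − (11)·(12) = -108
since m = R²·137 − (-108)²:  R² = (11664 + 4913) / 137 = 121
R = √121 = 11  ⇒  r_B = 11 − 3 = 8

rB=8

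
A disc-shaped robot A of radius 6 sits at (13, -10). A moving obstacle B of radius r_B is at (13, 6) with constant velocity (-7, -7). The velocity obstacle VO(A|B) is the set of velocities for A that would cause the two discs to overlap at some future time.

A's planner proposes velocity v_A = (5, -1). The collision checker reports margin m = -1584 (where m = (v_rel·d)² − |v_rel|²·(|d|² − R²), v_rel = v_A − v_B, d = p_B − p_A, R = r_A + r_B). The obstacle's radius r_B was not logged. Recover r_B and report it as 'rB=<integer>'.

m = -1584
d = (0, 16);  v_rel = (12, 6),  |v_rel|² = 180
v_rel×d = (12)·(16) − (6)·(0) = 192
since m = R²·180 − 192²:  R² = (36864 + -1584) / 180 = 196
R = √196 = 14  ⇒  r_B = 14 − 6 = 8

rB=8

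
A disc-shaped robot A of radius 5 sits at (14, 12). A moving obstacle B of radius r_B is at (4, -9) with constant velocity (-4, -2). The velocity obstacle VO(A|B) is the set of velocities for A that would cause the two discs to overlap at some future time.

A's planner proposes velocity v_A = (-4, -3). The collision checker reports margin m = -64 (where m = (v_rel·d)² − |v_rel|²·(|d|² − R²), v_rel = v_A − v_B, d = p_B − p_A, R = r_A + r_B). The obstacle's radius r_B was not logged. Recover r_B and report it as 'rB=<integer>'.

m = -64
d = (-10, -21);  v_rel = (0, -1),  |v_rel|² = 1
v_rel×d = (0)·(-21) − (-1)·(-10) = -10
since m = R²·1 − (-10)²:  R² = (100 + -64) / 1 = 36
R = √36 = 6  ⇒  r_B = 6 − 5 = 1

rB=1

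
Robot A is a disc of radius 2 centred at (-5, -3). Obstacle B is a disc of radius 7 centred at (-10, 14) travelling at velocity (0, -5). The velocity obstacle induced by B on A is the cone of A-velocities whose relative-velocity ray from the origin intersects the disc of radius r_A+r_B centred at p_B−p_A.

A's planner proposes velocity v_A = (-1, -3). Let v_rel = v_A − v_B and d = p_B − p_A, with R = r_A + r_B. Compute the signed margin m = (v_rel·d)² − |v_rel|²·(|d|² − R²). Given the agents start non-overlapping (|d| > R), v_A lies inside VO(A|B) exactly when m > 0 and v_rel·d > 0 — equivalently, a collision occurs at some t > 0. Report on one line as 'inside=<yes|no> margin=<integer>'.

d = (-5, 17),  |d|² = 314;  R = 2+7 = 9,  c = 314−9² = 233
v_rel = (-1, 2),  |v_rel|² = 5;  v_rel·d = (-1)·(-5) + (2)·(17) = 39
5·t² − 78·t + 233 = 0  ⇒  m = 39² − 5·233 = 356
m = 356 > 0,  v_rel·d = 39 > 0  ⇒  inside

inside=yes margin=356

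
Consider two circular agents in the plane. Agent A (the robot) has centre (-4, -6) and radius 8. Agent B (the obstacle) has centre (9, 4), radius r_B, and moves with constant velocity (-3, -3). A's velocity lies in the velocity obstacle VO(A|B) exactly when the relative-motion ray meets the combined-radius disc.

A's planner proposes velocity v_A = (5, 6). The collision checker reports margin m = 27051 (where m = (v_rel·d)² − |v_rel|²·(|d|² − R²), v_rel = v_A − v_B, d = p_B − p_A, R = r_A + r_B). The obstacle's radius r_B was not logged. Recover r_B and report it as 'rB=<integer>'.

m = 27051
d = (13, 10);  v_rel = (8, 9),  |v_rel|² = 145
v_rel×d = (8)·(10) − (9)·(13) = -37
since m = R²·145 − (-37)²:  R² = (1369 + 27051) / 145 = 196
R = √196 = 14  ⇒  r_B = 14 − 8 = 6

rB=6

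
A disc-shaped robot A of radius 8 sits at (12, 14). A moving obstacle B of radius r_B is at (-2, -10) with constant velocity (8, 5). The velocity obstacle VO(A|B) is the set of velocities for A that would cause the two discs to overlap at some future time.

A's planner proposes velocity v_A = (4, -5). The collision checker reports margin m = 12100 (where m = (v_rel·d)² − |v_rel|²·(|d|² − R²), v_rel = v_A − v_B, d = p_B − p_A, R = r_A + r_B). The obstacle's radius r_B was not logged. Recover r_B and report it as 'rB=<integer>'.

m = 12100
d = (-14, -24);  v_rel = (-4, -10),  |v_rel|² = 116
v_rel×d = (-4)·(-24) − (-10)·(-14) = -44
since m = R²·116 − (-44)²:  R² = (1936 + 12100) / 116 = 121
R = √121 = 11  ⇒  r_B = 11 − 8 = 3

rB=3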